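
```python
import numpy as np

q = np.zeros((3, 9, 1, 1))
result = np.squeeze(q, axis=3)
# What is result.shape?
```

(3, 9, 1)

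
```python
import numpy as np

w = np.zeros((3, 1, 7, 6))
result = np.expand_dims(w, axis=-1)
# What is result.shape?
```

(3, 1, 7, 6, 1)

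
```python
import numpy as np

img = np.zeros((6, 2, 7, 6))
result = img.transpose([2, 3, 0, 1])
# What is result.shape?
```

(7, 6, 6, 2)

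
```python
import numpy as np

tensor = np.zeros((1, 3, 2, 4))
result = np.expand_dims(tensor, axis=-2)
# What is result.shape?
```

(1, 3, 2, 1, 4)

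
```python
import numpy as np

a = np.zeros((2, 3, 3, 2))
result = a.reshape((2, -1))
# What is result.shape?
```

(2, 18)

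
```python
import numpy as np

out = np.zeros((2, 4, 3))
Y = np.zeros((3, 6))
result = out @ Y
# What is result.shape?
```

(2, 4, 6)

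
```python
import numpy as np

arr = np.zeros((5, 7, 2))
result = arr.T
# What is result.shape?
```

(2, 7, 5)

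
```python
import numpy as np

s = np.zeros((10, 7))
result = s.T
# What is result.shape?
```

(7, 10)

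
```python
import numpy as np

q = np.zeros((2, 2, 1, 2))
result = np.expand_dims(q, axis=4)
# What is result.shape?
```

(2, 2, 1, 2, 1)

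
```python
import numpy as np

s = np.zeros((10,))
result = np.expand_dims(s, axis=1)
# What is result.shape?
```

(10, 1)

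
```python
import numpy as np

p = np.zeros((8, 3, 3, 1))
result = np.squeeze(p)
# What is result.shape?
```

(8, 3, 3)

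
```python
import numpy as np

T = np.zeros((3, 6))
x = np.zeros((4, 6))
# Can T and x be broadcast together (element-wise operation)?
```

No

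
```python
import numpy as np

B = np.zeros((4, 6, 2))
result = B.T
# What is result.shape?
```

(2, 6, 4)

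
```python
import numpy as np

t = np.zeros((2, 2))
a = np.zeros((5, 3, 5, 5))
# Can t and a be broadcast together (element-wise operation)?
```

No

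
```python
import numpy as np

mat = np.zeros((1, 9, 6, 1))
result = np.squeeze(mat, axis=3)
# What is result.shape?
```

(1, 9, 6)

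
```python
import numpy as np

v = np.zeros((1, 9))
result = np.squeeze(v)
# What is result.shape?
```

(9,)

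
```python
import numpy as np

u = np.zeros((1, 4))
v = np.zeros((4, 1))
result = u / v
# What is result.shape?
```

(4, 4)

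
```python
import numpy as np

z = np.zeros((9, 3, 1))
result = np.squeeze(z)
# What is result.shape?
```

(9, 3)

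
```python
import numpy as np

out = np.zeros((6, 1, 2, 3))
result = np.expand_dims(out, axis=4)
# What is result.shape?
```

(6, 1, 2, 3, 1)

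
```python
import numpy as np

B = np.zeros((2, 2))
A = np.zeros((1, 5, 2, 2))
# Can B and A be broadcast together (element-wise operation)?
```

Yes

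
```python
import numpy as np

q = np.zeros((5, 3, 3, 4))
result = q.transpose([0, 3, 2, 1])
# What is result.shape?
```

(5, 4, 3, 3)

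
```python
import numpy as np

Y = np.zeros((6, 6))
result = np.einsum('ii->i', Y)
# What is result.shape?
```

(6,)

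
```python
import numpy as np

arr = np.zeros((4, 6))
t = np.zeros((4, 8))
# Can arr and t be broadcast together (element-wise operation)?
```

No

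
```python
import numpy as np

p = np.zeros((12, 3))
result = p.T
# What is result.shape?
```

(3, 12)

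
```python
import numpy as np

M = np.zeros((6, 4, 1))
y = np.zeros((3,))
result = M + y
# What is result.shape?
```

(6, 4, 3)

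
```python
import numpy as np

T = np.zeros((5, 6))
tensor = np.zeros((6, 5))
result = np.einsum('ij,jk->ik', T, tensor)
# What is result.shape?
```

(5, 5)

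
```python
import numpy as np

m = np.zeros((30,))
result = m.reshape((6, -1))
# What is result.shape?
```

(6, 5)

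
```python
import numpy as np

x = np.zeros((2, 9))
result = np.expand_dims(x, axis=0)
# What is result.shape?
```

(1, 2, 9)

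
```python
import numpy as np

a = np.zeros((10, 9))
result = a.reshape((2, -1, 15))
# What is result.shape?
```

(2, 3, 15)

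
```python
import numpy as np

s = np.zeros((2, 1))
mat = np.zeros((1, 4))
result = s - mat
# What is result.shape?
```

(2, 4)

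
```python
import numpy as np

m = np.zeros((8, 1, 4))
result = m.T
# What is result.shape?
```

(4, 1, 8)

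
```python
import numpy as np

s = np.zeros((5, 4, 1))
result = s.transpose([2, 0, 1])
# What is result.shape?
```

(1, 5, 4)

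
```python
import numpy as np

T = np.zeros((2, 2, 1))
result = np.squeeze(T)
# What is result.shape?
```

(2, 2)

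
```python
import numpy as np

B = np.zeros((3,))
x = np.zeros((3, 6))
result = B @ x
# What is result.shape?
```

(6,)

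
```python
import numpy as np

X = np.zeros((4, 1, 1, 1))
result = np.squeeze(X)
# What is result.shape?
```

(4,)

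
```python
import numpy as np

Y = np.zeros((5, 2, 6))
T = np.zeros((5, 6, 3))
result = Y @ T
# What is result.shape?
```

(5, 2, 3)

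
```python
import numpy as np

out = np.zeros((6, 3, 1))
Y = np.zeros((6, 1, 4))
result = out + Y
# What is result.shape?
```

(6, 3, 4)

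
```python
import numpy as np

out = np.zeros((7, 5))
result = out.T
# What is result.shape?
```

(5, 7)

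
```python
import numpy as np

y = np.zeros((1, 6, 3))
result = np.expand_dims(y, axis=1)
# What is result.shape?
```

(1, 1, 6, 3)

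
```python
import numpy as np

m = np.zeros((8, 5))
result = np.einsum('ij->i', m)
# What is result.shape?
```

(8,)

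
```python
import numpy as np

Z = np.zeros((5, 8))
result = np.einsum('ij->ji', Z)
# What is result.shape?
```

(8, 5)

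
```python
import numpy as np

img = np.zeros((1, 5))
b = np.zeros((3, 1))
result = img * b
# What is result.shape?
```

(3, 5)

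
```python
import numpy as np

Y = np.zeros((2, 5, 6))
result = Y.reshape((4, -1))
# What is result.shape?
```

(4, 15)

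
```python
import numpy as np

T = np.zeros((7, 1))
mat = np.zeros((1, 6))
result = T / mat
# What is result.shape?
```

(7, 6)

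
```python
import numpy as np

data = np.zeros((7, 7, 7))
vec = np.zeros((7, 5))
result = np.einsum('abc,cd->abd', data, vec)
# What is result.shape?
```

(7, 7, 5)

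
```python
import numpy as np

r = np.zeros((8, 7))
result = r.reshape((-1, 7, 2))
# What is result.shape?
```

(4, 7, 2)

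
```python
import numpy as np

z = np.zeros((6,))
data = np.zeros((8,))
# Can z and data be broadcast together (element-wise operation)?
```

No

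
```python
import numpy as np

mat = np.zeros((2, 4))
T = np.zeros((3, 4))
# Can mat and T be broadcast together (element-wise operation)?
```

No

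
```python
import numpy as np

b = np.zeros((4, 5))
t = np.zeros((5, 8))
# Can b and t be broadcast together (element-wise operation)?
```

No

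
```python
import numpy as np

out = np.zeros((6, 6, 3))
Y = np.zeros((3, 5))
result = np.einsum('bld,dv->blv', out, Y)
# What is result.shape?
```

(6, 6, 5)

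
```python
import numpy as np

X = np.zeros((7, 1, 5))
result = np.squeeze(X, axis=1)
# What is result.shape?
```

(7, 5)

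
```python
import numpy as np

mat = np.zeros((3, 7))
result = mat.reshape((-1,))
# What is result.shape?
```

(21,)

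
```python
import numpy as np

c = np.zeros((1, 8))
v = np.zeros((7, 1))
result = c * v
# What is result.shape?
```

(7, 8)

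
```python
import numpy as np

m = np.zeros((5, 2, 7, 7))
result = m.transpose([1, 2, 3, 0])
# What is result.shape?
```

(2, 7, 7, 5)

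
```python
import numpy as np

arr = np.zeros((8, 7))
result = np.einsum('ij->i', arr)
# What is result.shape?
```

(8,)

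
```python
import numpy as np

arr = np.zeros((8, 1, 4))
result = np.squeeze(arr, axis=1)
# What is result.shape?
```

(8, 4)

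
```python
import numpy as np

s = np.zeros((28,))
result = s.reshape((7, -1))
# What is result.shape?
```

(7, 4)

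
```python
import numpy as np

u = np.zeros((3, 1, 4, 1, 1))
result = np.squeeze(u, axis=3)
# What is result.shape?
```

(3, 1, 4, 1)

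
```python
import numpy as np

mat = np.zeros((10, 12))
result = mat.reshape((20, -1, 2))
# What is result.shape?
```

(20, 3, 2)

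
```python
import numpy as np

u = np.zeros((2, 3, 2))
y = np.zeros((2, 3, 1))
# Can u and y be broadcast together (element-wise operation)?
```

Yes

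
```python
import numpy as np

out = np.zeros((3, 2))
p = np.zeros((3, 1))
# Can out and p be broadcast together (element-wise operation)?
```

Yes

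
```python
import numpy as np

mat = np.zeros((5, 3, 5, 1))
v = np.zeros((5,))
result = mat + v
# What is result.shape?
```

(5, 3, 5, 5)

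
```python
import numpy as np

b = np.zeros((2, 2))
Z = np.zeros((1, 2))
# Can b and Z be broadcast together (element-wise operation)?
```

Yes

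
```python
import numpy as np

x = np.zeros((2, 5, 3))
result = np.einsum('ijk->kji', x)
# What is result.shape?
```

(3, 5, 2)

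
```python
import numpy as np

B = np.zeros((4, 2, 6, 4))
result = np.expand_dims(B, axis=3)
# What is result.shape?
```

(4, 2, 6, 1, 4)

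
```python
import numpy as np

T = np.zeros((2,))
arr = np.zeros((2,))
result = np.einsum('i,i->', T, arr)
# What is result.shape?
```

()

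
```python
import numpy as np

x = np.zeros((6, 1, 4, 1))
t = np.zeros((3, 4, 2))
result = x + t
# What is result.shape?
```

(6, 3, 4, 2)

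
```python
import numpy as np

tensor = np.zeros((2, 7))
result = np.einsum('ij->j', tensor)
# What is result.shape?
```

(7,)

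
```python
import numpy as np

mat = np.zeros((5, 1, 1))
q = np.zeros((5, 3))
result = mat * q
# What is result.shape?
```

(5, 5, 3)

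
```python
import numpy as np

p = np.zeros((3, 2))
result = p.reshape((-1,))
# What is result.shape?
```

(6,)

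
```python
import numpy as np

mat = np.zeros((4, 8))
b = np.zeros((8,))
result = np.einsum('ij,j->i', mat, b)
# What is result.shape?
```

(4,)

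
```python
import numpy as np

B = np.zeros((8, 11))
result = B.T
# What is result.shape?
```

(11, 8)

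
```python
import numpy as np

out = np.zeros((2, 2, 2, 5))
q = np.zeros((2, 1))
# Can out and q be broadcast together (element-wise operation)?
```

Yes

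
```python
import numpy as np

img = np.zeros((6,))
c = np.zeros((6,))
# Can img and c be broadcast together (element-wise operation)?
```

Yes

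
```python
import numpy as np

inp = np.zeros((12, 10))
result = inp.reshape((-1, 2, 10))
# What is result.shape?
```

(6, 2, 10)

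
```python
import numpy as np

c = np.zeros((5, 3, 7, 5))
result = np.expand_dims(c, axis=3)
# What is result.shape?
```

(5, 3, 7, 1, 5)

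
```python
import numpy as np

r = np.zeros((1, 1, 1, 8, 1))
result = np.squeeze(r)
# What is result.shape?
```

(8,)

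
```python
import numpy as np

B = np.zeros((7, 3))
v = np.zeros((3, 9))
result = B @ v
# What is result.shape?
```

(7, 9)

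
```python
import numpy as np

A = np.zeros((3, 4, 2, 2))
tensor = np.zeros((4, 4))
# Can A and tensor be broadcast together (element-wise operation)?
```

No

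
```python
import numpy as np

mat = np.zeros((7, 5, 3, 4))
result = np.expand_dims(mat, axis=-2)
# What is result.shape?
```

(7, 5, 3, 1, 4)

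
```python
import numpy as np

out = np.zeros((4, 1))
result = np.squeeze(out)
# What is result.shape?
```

(4,)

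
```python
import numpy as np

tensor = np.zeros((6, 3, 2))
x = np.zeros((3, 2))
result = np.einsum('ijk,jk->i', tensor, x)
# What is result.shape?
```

(6,)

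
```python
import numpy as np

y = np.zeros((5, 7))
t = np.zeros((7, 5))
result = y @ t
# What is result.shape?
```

(5, 5)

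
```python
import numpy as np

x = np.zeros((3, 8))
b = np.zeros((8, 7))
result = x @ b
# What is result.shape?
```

(3, 7)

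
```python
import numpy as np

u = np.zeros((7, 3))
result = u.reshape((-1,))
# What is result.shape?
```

(21,)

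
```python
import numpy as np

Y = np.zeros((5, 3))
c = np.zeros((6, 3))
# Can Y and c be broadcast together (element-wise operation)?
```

No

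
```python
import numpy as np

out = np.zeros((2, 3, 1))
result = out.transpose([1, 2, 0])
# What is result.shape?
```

(3, 1, 2)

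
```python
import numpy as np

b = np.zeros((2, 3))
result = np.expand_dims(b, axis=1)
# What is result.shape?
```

(2, 1, 3)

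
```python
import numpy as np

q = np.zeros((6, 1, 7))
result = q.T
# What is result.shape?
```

(7, 1, 6)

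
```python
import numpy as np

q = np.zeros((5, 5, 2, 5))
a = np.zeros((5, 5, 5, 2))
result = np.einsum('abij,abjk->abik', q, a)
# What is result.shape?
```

(5, 5, 2, 2)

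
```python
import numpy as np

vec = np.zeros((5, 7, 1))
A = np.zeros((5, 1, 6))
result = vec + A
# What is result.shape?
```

(5, 7, 6)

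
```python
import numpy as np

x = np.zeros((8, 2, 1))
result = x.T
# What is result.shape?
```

(1, 2, 8)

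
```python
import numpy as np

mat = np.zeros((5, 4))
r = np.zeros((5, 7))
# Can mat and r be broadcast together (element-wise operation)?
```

No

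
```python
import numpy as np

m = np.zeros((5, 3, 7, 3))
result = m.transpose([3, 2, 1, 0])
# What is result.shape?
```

(3, 7, 3, 5)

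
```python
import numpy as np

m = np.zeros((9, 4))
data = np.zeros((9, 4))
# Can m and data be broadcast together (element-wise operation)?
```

Yes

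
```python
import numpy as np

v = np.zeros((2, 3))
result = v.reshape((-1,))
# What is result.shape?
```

(6,)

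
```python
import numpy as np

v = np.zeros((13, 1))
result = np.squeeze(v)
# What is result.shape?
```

(13,)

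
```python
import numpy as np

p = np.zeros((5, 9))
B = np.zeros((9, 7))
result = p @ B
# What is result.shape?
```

(5, 7)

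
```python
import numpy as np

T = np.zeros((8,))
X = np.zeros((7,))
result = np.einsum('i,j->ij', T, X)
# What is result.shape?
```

(8, 7)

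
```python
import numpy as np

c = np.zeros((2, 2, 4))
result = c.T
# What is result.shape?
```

(4, 2, 2)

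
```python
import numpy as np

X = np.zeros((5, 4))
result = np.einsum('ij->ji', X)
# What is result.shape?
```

(4, 5)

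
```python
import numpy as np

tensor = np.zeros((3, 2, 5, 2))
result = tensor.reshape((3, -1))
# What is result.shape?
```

(3, 20)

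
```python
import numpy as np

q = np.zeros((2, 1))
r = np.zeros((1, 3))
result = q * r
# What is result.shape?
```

(2, 3)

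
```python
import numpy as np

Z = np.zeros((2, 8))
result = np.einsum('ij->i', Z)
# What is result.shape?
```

(2,)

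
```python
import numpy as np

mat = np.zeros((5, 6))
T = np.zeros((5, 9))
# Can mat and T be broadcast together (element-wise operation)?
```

No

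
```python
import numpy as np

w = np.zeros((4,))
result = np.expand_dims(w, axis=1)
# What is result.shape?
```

(4, 1)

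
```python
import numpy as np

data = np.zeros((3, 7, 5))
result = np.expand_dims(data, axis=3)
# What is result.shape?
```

(3, 7, 5, 1)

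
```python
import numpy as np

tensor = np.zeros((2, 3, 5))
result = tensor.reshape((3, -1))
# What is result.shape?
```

(3, 10)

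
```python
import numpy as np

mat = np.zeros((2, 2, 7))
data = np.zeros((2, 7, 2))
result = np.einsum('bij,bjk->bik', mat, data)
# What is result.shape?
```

(2, 2, 2)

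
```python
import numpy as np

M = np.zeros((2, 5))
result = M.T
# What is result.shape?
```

(5, 2)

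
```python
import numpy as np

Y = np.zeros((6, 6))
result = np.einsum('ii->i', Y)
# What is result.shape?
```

(6,)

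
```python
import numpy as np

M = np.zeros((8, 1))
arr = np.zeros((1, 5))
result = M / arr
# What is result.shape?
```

(8, 5)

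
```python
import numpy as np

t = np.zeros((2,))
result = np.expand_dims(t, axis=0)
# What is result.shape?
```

(1, 2)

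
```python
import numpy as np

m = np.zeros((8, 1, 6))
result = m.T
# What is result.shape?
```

(6, 1, 8)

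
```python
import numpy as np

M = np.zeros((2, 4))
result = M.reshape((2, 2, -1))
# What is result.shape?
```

(2, 2, 2)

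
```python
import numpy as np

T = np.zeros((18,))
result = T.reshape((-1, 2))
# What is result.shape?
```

(9, 2)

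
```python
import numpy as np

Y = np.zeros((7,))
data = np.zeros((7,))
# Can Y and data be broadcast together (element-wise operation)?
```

Yes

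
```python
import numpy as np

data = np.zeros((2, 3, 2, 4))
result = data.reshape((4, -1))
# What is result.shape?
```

(4, 12)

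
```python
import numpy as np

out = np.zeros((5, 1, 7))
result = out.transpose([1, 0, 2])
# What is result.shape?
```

(1, 5, 7)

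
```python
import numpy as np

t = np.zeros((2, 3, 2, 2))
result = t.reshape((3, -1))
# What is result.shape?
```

(3, 8)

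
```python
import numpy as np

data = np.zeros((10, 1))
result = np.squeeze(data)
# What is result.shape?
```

(10,)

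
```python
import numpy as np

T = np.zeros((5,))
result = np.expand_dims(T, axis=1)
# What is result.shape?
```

(5, 1)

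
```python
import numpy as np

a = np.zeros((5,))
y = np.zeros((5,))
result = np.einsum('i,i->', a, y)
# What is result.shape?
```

()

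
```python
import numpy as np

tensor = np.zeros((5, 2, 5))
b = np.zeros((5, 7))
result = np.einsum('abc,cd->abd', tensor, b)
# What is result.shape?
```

(5, 2, 7)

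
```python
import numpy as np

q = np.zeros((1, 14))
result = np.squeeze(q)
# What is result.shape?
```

(14,)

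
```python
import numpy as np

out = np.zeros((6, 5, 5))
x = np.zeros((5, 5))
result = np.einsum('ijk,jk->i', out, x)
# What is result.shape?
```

(6,)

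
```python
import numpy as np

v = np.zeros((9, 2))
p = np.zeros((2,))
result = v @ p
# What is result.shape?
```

(9,)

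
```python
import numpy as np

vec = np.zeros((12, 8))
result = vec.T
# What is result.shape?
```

(8, 12)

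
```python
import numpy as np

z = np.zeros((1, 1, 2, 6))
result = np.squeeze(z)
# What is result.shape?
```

(2, 6)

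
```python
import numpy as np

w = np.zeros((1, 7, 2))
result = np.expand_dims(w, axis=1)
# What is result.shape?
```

(1, 1, 7, 2)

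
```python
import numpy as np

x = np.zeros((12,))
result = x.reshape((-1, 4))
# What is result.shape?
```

(3, 4)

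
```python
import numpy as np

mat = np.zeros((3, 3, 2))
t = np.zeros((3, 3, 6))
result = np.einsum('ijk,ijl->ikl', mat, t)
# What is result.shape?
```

(3, 2, 6)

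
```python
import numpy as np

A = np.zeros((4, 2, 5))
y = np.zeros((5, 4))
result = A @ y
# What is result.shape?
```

(4, 2, 4)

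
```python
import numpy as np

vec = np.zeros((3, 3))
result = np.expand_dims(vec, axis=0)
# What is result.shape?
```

(1, 3, 3)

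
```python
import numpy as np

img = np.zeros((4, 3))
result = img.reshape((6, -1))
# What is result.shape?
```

(6, 2)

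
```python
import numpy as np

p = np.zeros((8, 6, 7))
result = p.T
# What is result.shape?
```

(7, 6, 8)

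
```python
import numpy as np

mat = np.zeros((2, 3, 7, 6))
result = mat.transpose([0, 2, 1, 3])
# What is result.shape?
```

(2, 7, 3, 6)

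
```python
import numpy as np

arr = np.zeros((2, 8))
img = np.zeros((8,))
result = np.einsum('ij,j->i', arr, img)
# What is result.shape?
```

(2,)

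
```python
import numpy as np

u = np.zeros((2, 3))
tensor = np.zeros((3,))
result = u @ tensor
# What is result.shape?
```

(2,)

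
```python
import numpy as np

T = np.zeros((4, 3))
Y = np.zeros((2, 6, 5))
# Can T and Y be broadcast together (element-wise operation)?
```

No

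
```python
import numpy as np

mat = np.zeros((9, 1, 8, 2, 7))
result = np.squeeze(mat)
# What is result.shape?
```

(9, 8, 2, 7)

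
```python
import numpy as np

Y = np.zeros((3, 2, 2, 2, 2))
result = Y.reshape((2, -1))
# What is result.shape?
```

(2, 24)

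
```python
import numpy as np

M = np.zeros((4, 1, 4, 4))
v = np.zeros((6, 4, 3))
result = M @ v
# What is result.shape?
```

(4, 6, 4, 3)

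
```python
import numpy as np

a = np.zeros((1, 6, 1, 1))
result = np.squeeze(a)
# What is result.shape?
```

(6,)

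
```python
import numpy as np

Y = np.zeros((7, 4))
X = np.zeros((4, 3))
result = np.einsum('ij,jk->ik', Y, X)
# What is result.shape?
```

(7, 3)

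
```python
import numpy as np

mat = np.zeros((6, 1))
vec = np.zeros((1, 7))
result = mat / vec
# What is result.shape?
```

(6, 7)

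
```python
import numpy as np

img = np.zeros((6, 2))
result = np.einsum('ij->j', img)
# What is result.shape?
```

(2,)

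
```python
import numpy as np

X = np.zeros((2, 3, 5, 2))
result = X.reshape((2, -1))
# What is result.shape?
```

(2, 30)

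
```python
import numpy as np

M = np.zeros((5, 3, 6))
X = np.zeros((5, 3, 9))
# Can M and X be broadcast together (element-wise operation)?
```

No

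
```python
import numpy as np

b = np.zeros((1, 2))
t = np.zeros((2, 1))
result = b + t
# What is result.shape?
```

(2, 2)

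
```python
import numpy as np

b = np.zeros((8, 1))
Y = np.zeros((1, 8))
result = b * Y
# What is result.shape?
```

(8, 8)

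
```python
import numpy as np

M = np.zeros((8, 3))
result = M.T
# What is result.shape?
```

(3, 8)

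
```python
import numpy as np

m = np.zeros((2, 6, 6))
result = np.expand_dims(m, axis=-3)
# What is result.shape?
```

(2, 1, 6, 6)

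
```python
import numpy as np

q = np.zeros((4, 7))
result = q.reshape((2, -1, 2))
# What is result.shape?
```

(2, 7, 2)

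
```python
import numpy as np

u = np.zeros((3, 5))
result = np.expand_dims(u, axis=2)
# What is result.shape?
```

(3, 5, 1)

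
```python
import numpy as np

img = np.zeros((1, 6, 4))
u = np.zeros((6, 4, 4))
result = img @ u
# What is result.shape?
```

(6, 6, 4)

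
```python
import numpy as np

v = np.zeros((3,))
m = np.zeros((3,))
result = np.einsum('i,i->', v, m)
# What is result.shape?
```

()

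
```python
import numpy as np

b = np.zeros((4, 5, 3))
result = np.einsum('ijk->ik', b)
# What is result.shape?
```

(4, 3)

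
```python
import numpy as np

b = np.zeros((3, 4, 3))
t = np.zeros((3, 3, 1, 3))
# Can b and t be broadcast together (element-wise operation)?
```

Yes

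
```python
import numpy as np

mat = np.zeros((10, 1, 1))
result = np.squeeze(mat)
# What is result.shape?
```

(10,)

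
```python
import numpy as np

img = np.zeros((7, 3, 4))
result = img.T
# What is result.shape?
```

(4, 3, 7)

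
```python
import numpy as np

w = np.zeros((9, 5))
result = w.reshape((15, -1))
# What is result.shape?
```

(15, 3)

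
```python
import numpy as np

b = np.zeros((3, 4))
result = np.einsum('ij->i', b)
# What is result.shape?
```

(3,)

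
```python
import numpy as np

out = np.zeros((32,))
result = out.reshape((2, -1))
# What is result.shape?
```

(2, 16)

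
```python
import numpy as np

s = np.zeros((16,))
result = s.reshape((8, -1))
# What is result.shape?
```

(8, 2)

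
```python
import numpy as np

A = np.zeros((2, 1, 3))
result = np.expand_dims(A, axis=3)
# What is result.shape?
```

(2, 1, 3, 1)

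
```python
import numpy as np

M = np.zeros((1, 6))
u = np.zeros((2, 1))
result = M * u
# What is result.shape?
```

(2, 6)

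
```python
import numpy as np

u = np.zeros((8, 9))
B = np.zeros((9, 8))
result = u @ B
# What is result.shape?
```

(8, 8)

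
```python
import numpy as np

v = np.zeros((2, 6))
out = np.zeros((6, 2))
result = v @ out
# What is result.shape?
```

(2, 2)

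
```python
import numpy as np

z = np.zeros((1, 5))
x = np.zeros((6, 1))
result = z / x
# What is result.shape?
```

(6, 5)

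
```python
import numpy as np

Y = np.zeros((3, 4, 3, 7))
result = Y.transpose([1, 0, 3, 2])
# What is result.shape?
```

(4, 3, 7, 3)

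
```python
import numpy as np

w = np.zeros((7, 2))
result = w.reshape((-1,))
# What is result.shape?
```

(14,)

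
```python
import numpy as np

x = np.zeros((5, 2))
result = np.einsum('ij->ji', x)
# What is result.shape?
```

(2, 5)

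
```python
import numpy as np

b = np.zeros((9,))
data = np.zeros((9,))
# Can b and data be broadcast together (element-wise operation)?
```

Yes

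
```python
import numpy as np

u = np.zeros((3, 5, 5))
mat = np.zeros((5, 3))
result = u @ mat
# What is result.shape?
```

(3, 5, 3)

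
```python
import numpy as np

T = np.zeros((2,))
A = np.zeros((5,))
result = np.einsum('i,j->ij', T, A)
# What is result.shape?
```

(2, 5)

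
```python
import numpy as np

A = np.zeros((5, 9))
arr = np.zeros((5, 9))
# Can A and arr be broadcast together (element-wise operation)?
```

Yes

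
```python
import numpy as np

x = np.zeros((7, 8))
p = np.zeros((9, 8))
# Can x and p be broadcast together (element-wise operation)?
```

No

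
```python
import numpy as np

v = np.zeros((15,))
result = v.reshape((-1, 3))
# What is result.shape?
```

(5, 3)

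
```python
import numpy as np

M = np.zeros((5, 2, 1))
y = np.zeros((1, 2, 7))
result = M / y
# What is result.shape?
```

(5, 2, 7)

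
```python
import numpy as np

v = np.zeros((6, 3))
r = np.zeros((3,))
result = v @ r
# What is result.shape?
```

(6,)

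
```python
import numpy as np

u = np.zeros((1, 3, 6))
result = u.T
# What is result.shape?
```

(6, 3, 1)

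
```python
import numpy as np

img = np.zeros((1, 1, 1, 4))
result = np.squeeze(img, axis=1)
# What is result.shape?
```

(1, 1, 4)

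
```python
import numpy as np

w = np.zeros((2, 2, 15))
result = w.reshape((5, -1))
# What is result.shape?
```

(5, 12)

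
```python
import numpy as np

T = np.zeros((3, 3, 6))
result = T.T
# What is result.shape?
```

(6, 3, 3)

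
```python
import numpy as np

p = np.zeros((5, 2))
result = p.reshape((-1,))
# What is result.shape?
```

(10,)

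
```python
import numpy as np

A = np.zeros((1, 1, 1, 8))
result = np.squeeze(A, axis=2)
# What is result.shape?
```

(1, 1, 8)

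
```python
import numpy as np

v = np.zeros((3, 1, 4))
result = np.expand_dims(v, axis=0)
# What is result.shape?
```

(1, 3, 1, 4)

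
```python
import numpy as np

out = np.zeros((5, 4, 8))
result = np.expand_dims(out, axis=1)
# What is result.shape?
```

(5, 1, 4, 8)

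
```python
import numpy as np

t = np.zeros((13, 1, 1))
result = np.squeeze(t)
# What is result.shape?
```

(13,)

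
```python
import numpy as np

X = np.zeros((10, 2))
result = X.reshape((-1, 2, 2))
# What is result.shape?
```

(5, 2, 2)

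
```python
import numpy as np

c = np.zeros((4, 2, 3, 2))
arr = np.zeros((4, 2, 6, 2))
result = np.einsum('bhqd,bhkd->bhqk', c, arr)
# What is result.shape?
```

(4, 2, 3, 6)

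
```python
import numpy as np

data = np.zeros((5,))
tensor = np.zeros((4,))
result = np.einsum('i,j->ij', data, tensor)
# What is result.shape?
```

(5, 4)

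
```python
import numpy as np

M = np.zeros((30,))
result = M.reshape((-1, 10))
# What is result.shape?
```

(3, 10)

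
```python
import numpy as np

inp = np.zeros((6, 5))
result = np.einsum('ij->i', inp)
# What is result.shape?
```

(6,)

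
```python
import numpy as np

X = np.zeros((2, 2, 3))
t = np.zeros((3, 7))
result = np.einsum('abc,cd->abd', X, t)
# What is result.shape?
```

(2, 2, 7)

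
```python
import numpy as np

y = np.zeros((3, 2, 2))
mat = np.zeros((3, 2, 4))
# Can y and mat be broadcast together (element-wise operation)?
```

No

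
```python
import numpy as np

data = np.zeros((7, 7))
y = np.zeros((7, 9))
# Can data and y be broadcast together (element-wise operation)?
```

No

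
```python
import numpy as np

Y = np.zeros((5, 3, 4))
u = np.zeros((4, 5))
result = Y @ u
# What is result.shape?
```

(5, 3, 5)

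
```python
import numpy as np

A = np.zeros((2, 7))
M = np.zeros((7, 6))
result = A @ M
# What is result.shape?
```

(2, 6)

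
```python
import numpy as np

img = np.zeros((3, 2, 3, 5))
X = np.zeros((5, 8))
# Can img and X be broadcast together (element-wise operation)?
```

No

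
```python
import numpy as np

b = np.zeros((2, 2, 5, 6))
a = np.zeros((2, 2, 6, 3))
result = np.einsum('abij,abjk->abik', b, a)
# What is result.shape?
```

(2, 2, 5, 3)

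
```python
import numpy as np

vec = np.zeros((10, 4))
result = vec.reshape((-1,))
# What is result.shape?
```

(40,)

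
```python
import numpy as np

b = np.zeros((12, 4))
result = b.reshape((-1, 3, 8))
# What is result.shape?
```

(2, 3, 8)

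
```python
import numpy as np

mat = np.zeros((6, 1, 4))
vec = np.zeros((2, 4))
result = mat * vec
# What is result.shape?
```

(6, 2, 4)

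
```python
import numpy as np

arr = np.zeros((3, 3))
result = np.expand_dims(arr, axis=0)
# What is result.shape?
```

(1, 3, 3)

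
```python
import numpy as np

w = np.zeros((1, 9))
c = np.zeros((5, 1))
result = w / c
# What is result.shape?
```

(5, 9)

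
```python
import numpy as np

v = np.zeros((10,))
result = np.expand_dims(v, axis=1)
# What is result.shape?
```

(10, 1)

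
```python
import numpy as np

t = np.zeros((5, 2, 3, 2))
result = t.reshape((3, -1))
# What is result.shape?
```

(3, 20)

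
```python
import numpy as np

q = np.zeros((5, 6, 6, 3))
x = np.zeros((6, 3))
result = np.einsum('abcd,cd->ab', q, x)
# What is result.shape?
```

(5, 6)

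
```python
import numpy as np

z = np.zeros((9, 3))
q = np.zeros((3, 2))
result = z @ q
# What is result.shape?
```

(9, 2)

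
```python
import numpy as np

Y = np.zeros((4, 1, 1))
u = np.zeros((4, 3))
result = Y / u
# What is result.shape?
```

(4, 4, 3)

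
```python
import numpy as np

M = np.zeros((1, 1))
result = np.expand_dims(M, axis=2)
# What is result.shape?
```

(1, 1, 1)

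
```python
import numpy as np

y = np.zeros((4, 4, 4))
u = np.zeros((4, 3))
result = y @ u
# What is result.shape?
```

(4, 4, 3)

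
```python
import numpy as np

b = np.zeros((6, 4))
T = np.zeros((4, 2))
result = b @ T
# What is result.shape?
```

(6, 2)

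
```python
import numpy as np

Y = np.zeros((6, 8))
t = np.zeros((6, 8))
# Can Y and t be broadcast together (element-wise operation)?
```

Yes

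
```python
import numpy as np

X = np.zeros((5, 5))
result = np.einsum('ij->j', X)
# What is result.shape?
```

(5,)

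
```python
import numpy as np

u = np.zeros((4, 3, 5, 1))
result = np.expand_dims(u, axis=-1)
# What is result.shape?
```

(4, 3, 5, 1, 1)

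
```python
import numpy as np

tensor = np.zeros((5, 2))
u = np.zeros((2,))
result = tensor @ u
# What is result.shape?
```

(5,)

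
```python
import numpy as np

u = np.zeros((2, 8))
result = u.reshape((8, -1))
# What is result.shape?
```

(8, 2)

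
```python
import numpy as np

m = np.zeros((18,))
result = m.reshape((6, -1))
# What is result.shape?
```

(6, 3)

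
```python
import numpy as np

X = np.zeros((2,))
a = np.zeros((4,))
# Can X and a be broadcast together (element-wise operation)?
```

No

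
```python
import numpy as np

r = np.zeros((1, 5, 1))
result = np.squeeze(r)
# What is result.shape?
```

(5,)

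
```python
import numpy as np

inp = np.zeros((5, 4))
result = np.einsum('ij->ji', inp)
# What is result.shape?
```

(4, 5)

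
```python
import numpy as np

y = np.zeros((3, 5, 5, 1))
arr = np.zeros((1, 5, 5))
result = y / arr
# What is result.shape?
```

(3, 5, 5, 5)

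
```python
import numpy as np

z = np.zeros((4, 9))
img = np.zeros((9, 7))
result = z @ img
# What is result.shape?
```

(4, 7)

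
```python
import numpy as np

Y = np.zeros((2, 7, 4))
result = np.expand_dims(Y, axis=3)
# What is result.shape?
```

(2, 7, 4, 1)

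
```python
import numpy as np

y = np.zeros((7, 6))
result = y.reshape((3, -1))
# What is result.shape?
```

(3, 14)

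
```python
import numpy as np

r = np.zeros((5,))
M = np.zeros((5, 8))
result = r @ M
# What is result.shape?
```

(8,)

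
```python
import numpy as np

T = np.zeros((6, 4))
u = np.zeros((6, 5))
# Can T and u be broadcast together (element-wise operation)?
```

No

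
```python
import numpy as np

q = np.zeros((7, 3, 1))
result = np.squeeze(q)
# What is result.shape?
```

(7, 3)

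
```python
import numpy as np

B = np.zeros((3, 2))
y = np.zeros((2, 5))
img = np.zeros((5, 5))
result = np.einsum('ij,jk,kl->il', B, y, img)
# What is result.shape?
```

(3, 5)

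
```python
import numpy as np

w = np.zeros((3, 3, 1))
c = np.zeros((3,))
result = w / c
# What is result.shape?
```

(3, 3, 3)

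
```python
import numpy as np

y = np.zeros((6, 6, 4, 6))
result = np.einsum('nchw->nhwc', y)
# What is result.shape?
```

(6, 4, 6, 6)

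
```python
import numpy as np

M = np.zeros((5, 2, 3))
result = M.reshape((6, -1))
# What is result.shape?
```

(6, 5)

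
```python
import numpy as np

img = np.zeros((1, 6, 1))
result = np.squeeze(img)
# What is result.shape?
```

(6,)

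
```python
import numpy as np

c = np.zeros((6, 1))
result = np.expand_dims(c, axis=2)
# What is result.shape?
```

(6, 1, 1)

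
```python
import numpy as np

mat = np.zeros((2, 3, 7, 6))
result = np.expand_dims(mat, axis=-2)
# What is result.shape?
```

(2, 3, 7, 1, 6)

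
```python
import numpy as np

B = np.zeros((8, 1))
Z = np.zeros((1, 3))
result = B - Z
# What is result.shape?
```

(8, 3)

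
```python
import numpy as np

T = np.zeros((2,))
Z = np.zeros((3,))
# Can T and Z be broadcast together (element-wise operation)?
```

No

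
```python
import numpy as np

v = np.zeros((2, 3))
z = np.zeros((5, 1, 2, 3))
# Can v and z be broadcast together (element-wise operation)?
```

Yes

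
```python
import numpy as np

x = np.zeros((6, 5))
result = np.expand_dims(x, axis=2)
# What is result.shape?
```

(6, 5, 1)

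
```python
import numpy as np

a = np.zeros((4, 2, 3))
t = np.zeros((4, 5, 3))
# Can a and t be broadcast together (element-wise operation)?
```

No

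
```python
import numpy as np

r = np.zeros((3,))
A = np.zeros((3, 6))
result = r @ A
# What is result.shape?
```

(6,)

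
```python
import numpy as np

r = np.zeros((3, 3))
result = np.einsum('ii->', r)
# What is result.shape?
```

()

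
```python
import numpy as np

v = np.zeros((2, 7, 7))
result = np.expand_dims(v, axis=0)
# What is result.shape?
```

(1, 2, 7, 7)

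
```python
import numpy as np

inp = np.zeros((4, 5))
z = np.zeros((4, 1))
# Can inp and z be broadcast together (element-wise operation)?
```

Yes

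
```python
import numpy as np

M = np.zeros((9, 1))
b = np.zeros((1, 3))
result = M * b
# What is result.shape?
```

(9, 3)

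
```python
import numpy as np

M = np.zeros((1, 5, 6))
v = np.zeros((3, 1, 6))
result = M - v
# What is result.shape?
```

(3, 5, 6)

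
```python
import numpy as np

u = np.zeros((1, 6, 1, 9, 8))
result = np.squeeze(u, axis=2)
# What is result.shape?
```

(1, 6, 9, 8)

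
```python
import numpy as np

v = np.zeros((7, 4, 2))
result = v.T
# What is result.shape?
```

(2, 4, 7)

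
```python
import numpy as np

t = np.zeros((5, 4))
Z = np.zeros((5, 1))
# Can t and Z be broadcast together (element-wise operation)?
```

Yes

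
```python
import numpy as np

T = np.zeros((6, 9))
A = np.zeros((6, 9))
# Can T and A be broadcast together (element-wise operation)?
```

Yes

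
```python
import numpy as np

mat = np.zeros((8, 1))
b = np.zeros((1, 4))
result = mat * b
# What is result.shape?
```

(8, 4)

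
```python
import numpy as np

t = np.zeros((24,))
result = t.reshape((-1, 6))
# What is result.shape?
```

(4, 6)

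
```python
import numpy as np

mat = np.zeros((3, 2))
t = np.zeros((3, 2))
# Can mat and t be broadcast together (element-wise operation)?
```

Yes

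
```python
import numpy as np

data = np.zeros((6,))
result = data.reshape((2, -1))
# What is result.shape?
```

(2, 3)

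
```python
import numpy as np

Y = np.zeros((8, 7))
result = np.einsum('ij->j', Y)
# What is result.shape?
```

(7,)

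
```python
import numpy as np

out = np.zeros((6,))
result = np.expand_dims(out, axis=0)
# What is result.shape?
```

(1, 6)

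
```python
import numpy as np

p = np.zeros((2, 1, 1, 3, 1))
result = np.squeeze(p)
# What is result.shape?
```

(2, 3)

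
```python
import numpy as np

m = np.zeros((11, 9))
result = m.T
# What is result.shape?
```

(9, 11)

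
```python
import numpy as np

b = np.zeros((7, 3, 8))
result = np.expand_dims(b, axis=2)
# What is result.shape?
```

(7, 3, 1, 8)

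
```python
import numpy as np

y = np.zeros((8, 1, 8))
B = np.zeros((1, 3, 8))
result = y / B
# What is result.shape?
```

(8, 3, 8)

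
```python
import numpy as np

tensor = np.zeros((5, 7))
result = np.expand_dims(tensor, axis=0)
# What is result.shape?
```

(1, 5, 7)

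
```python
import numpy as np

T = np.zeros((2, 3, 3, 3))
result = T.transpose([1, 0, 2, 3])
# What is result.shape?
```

(3, 2, 3, 3)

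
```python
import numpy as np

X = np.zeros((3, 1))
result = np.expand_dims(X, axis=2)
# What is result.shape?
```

(3, 1, 1)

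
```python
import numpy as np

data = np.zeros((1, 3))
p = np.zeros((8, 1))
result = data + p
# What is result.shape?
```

(8, 3)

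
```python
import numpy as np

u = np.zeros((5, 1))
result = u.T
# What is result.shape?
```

(1, 5)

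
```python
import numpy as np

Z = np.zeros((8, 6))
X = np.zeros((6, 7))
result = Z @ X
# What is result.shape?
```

(8, 7)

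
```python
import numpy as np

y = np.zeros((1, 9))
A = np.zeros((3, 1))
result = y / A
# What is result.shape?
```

(3, 9)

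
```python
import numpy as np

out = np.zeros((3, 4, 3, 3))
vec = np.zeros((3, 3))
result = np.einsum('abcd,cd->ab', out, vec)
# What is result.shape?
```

(3, 4)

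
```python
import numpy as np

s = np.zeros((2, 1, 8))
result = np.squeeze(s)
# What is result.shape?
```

(2, 8)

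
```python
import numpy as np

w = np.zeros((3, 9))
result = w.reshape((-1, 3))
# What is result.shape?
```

(9, 3)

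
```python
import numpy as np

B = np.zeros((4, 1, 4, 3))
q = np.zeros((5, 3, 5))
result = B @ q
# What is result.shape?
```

(4, 5, 4, 5)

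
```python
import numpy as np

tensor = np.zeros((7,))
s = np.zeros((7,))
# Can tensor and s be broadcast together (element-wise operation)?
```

Yes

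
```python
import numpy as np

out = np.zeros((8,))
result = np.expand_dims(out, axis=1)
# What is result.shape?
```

(8, 1)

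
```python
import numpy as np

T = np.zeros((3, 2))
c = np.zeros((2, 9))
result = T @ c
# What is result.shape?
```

(3, 9)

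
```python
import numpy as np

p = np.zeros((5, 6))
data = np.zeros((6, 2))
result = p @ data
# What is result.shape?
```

(5, 2)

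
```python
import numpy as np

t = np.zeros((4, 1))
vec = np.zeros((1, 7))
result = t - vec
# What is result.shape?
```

(4, 7)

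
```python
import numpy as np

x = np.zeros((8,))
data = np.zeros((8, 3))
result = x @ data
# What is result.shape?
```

(3,)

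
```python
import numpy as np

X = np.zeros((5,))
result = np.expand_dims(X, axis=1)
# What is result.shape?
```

(5, 1)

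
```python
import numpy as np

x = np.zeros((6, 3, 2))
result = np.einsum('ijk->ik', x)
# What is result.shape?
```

(6, 2)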